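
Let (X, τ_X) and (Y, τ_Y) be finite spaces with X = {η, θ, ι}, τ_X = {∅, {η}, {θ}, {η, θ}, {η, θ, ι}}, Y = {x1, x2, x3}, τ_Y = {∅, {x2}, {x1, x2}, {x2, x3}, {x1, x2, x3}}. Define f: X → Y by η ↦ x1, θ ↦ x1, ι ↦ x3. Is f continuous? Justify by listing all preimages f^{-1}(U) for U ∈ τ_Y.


f is NOT continuous.

Compute f^{-1}(U) for each U ∈ τ_Y:
  U = ∅: f^{-1}(U) = ∅ ∈ τ_X ✓.
  U = {x2}: f^{-1}(U) = ∅ ∈ τ_X ✓.
  U = {x1, x2}: f^{-1}(U) = {η, θ} ∈ τ_X ✓.
  U = {x2, x3}: f^{-1}(U) = {ι} ∉ τ_X ✗.
  U = {x1, x2, x3}: f^{-1}(U) = {η, θ, ι} ∈ τ_X ✓.
Found U = {x2, x3} with f^{-1}(U) = {ι} not in τ_X. Therefore f is NOT continuous.


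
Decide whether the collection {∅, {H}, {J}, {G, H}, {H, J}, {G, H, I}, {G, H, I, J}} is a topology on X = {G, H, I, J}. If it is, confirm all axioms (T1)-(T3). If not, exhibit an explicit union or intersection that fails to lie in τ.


τ is NOT a topology on X.

Axiom (T1): ∅ ∈ τ? Yes; X ∈ τ? Yes.
Axiom (T2/T3): check pairwise unions and intersections of members of τ.
Counterexample for (T2): {J} ∪ {G, H} = {G, H, J} ∉ τ. Therefore τ is NOT a topology.


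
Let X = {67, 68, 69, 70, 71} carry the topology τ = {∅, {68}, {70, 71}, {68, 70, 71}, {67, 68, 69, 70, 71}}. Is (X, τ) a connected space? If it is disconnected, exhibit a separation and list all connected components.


(X, τ) is connected.

Find clopen sets (U ∈ τ with X ∖ U ∈ τ):
  U = ∅, X ∖ U = {67, 68, 69, 70, 71} — both open, so U is clopen.
  U = {67, 68, 69, 70, 71}, X ∖ U = ∅ — both open, so U is clopen.
Only trivial clopens (∅ and X) exist, so (X, τ) is connected.
Compute connected components by grouping points that agree on all clopens:
  component: {67, 68, 69, 70, 71}


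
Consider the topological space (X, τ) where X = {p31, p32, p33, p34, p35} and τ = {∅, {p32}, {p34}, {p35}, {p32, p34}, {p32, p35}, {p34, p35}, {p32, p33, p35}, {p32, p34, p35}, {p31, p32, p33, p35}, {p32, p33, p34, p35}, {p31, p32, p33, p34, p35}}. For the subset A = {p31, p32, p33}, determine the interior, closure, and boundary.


int(A) = {p32}, cl(A) = {p31, p32, p33}, ∂A = {p31, p33}.

Closed sets in (X, τ) are complements of opens:
  closed(X, τ) = {∅, {p31}, {p34}, {p31, p33}, {p31, p34}, {p31, p32, p33}, {p31, p33, p34}, {p31, p33, p35}, {p31, p32, p33, p34}, {p31, p32, p33, p35}, {p31, p33, p34, p35}, {p31, p32, p33, p34, p35}}.
int(A) = ⋃ {U ∈ τ : U ⊆ A}. Opens contained in A: ∅, {p32}.
Taking the union of these: int(A) = {p32}.
cl(A) = ⋂ {C closed : A ⊆ C}. Closed sets containing A: {p31, p32, p33}, {p31, p32, p33, p34}, {p31, p32, p33, p35}, {p31, p32, p33, p34, p35}.
Intersecting these: cl(A) = {p31, p32, p33}.
∂A = cl(A) ∖ int(A) = {p31, p32, p33} ∖ {p32} = {p31, p33}.


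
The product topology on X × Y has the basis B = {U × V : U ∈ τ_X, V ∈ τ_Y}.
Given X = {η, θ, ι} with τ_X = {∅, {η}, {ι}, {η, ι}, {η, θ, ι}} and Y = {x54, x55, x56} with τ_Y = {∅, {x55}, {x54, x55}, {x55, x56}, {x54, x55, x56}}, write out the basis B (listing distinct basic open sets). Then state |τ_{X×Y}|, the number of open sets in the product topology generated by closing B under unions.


Basis B = {∅ × ∅, {η} × {x55}, {ι} × {x55}, {η} × {x54, x55}, {η} × {x55, x56}, {η, ι} × {x55}, {ι} × {x54, x55}, {ι} × {x55, x56}, {η} × {x54, x55, x56}, {η, θ, ι} × {x55}, {ι} × {x54, x55, x56}, {η, ι} × {x54, x55}, {η, ι} × {x55, x56}, {η, ι} × {x54, x55, x56}, {η, θ, ι} × {x54, x55}, {η, θ, ι} × {x55, x56}, {η, θ, ι} × {x54, x55, x56}}; |τ_{X×Y}| = 50.

Enumerate products U × V with U ∈ τ_X, V ∈ τ_Y (deduplicated):
  ∅ × ∅ = {} (∅)
  {η} × {x55} = {(η,x55)}
  {ι} × {x55} = {(ι,x55)}
  {η} × {x54, x55} = {(η,x54), (η,x55)}
  {η} × {x55, x56} = {(η,x55), (η,x56)}
  {η, ι} × {x55} = {(η,x55), (ι,x55)}
  {ι} × {x54, x55} = {(ι,x54), (ι,x55)}
  {ι} × {x55, x56} = {(ι,x55), (ι,x56)}
  {η} × {x54, x55, x56} = {(η,x54), (η,x55), (η,x56)}
  {η, θ, ι} × {x55} = {(η,x55), (θ,x55), (ι,x55)}
  {ι} × {x54, x55, x56} = {(ι,x54), (ι,x55), (ι,x56)}
  {η, ι} × {x54, x55} = {(η,x54), (η,x55), (ι,x54), (ι,x55)}
  {η, ι} × {x55, x56} = {(η,x55), (η,x56), (ι,x55), (ι,x56)}
  {η, ι} × {x54, x55, x56} = {(η,x54), (η,x55), (η,x56), (ι,x54), (ι,x55), (ι,x56)}
  {η, θ, ι} × {x54, x55} = {(η,x54), (η,x55), (θ,x54), (θ,x55), (ι,x54), (ι,x55)}
  {η, θ, ι} × {x55, x56} = {(η,x55), (η,x56), (θ,x55), (θ,x56), (ι,x55), (ι,x56)}
  {η, θ, ι} × {x54, x55, x56} = {(η,x54), (η,x55), (η,x56), (θ,x54), (θ,x55), (θ,x56), (ι,x54), (ι,x55), (ι,x56)}
These 17 distinct sets form the basis B.
Close under arbitrary unions to get τ_{X×Y}; counting gives |τ_{X×Y}| = 50.


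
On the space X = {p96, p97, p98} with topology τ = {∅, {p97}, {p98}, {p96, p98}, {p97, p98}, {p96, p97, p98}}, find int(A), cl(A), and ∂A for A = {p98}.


int(A) = {p98}, cl(A) = {p96, p98}, ∂A = {p96}.

Closed sets in (X, τ) are complements of opens:
  closed(X, τ) = {∅, {p96}, {p97}, {p96, p97}, {p96, p98}, {p96, p97, p98}}.
int(A) = ⋃ {U ∈ τ : U ⊆ A}. Opens contained in A: ∅, {p98}.
Taking the union of these: int(A) = {p98}.
cl(A) = ⋂ {C closed : A ⊆ C}. Closed sets containing A: {p96, p98}, {p96, p97, p98}.
Intersecting these: cl(A) = {p96, p98}.
∂A = cl(A) ∖ int(A) = {p96, p98} ∖ {p98} = {p96}.


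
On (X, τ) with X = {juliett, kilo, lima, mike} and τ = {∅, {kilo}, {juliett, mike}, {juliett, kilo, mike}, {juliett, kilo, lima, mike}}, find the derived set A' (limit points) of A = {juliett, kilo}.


A' = {lima, mike}

For each x ∈ X, list the open sets U ∈ τ with x ∈ U, then check whether U ∩ (A ∖ {x}) ≠ ∅ for every such U.
  x = juliett: open {juliett, mike} ∋ x has {juliett, mike} ∩ (A ∖ {juliett}) = ∅, so x is NOT a limit point.
  x = kilo: open {kilo} ∋ x has {kilo} ∩ (A ∖ {kilo}) = ∅, so x is NOT a limit point.
  x = lima: opens ∋ x are {juliett, kilo, lima, mike}; each meets A ∖ {lima}, so x IS a limit point.
  x = mike: opens ∋ x are {juliett, mike}, {juliett, kilo, mike}, {juliett, kilo, lima, mike}; each meets A ∖ {mike}, so x IS a limit point.
Collecting: A' = {lima, mike}.


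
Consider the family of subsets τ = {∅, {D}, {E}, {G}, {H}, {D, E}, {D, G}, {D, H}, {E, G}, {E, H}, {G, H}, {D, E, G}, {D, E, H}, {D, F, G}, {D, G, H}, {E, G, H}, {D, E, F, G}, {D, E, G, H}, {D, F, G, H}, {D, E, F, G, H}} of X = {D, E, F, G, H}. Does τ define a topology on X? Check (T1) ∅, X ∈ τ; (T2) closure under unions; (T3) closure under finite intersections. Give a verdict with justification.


τ IS a topology on X.

Axiom (T1): ∅ ∈ τ? Yes; X ∈ τ? Yes.
Axiom (T2/T3): check pairwise unions and intersections of members of τ.
All pairwise intersections and unions checked — each lies in τ. Therefore τ satisfies (T1), (T2), (T3): it IS a topology on X.


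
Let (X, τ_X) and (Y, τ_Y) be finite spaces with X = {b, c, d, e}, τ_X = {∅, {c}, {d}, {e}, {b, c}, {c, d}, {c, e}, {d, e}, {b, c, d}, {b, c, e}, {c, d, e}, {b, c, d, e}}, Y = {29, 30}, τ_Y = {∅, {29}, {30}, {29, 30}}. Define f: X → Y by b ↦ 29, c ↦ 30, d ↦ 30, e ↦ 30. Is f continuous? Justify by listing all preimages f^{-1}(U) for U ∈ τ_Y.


f is NOT continuous.

Compute f^{-1}(U) for each U ∈ τ_Y:
  U = ∅: f^{-1}(U) = ∅ ∈ τ_X ✓.
  U = {29}: f^{-1}(U) = {b} ∉ τ_X ✗.
  U = {30}: f^{-1}(U) = {c, d, e} ∈ τ_X ✓.
  U = {29, 30}: f^{-1}(U) = {b, c, d, e} ∈ τ_X ✓.
Found U = {29} with f^{-1}(U) = {b} not in τ_X. Therefore f is NOT continuous.


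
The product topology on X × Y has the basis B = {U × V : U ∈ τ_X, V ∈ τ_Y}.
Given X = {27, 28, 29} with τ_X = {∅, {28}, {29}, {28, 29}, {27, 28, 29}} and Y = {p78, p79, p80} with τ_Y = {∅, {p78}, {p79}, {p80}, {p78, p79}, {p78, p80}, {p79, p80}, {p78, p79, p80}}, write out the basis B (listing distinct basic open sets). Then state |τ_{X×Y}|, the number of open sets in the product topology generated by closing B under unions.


Basis B = {∅ × ∅, {28} × {p78}, {28} × {p79}, {28} × {p80}, {29} × {p78}, {29} × {p79}, {29} × {p80}, {28} × {p78, p79}, {28} × {p78, p80}, {28, 29} × {p78}, {28} × {p79, p80}, {28, 29} × {p79}, {28, 29} × {p80}, {29} × {p78, p79}, {29} × {p78, p80}, {29} × {p79, p80}, {27, 28, 29} × {p78}, {27, 28, 29} × {p79}, {27, 28, 29} × {p80}, {28} × {p78, p79, p80}, {29} × {p78, p79, p80}, {28, 29} × {p78, p79}, {28, 29} × {p78, p80}, {28, 29} × {p79, p80}, {27, 28, 29} × {p78, p79}, {27, 28, 29} × {p78, p80}, {27, 28, 29} × {p79, p80}, {28, 29} × {p78, p79, p80}, {27, 28, 29} × {p78, p79, p80}}; |τ_{X×Y}| = 125.

Enumerate products U × V with U ∈ τ_X, V ∈ τ_Y (deduplicated):
  ∅ × ∅ = {} (∅)
  {28} × {p78} = {(28,p78)}
  {28} × {p79} = {(28,p79)}
  {28} × {p80} = {(28,p80)}
  {29} × {p78} = {(29,p78)}
  {29} × {p79} = {(29,p79)}
  {29} × {p80} = {(29,p80)}
  {28} × {p78, p79} = {(28,p78), (28,p79)}
  {28} × {p78, p80} = {(28,p78), (28,p80)}
  {28, 29} × {p78} = {(28,p78), (29,p78)}
  {28} × {p79, p80} = {(28,p79), (28,p80)}
  {28, 29} × {p79} = {(28,p79), (29,p79)}
  {28, 29} × {p80} = {(28,p80), (29,p80)}
  {29} × {p78, p79} = {(29,p78), (29,p79)}
  {29} × {p78, p80} = {(29,p78), (29,p80)}
  {29} × {p79, p80} = {(29,p79), (29,p80)}
  {27, 28, 29} × {p78} = {(27,p78), (28,p78), (29,p78)}
  {27, 28, 29} × {p79} = {(27,p79), (28,p79), (29,p79)}
  {27, 28, 29} × {p80} = {(27,p80), (28,p80), (29,p80)}
  {28} × {p78, p79, p80} = {(28,p78), (28,p79), (28,p80)}
  {29} × {p78, p79, p80} = {(29,p78), (29,p79), (29,p80)}
  {28, 29} × {p78, p79} = {(28,p78), (28,p79), (29,p78), (29,p79)}
  {28, 29} × {p78, p80} = {(28,p78), (28,p80), (29,p78), (29,p80)}
  {28, 29} × {p79, p80} = {(28,p79), (28,p80), (29,p79), (29,p80)}
  {27, 28, 29} × {p78, p79} = {(27,p78), (27,p79), (28,p78), (28,p79), (29,p78), (29,p79)}
  {27, 28, 29} × {p78, p80} = {(27,p78), (27,p80), (28,p78), (28,p80), (29,p78), (29,p80)}
  {27, 28, 29} × {p79, p80} = {(27,p79), (27,p80), (28,p79), (28,p80), (29,p79), (29,p80)}
  {28, 29} × {p78, p79, p80} = {(28,p78), (28,p79), (28,p80), (29,p78), (29,p79), (29,p80)}
  {27, 28, 29} × {p78, p79, p80} = {(27,p78), (27,p79), (27,p80), (28,p78), (28,p79), (28,p80), (29,p78), (29,p79), (29,p80)}
These 29 distinct sets form the basis B.
Close under arbitrary unions to get τ_{X×Y}; counting gives |τ_{X×Y}| = 125.


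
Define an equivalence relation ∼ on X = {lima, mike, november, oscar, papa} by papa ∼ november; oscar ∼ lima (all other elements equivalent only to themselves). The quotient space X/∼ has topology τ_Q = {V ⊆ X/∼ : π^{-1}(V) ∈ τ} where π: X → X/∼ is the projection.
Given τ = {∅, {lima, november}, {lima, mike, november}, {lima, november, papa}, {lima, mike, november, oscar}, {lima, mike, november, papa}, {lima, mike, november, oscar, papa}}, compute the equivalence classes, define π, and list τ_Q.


X/∼ = {[lima=oscar], [mike], [november=papa]}; |τ_Q| = 2.

Equivalence classes: [lima=oscar], [mike], [november=papa].
Quotient map π: X → X/∼ sends lima ↦ [lima=oscar], mike ↦ [mike], november ↦ [november=papa], oscar ↦ [lima=oscar], papa ↦ [november=papa].
For each subset V ⊆ X/∼, compute π^{-1}(V) ⊆ X and check whether π^{-1}(V) ∈ τ. V is open in τ_Q iff π^{-1}(V) ∈ τ.
  V = {}: π^{-1}(V) = ∅ ∈ τ ✓.
  V = {[lima=oscar]}: π^{-1}(V) = {lima, oscar} ∉ τ ✗.
  V = {[mike]}: π^{-1}(V) = {mike} ∉ τ ✗.
  V = {[lima=oscar], [mike]}: π^{-1}(V) = {lima, mike, oscar} ∉ τ ✗.
  V = {[november=papa]}: π^{-1}(V) = {november, papa} ∉ τ ✗.
  V = {[lima=oscar], [november=papa]}: π^{-1}(V) = {lima, november, oscar, papa} ∉ τ ✗.
  V = {[mike], [november=papa]}: π^{-1}(V) = {mike, november, papa} ∉ τ ✗.
  V = {[lima=oscar], [mike], [november=papa]}: π^{-1}(V) = {lima, mike, november, oscar, papa} ∈ τ ✓.
Open sets in the quotient: τ_Q = {{}, {[lima=oscar], [mike], [november=papa]}} (2 elements).


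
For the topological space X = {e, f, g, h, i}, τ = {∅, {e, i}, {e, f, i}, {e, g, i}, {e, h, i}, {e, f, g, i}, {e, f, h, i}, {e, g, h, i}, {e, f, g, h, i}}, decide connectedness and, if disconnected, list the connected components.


(X, τ) is connected.

Find clopen sets (U ∈ τ with X ∖ U ∈ τ):
  U = ∅, X ∖ U = {e, f, g, h, i} — both open, so U is clopen.
  U = {e, f, g, h, i}, X ∖ U = ∅ — both open, so U is clopen.
Only trivial clopens (∅ and X) exist, so (X, τ) is connected.
Compute connected components by grouping points that agree on all clopens:
  component: {e, f, g, h, i}


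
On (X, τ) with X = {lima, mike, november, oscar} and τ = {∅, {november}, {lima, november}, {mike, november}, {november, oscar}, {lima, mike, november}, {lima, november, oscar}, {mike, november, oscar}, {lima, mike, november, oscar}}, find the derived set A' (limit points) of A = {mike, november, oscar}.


A' = {lima, mike, oscar}

For each x ∈ X, list the open sets U ∈ τ with x ∈ U, then check whether U ∩ (A ∖ {x}) ≠ ∅ for every such U.
  x = lima: opens ∋ x are {lima, november}, {lima, mike, november}, {lima, november, oscar}, {lima, mike, november, oscar}; each meets A ∖ {lima}, so x IS a limit point.
  x = mike: opens ∋ x are {mike, november}, {lima, mike, november}, {mike, november, oscar}, {lima, mike, november, oscar}; each meets A ∖ {mike}, so x IS a limit point.
  x = november: open {november} ∋ x has {november} ∩ (A ∖ {november}) = ∅, so x is NOT a limit point.
  x = oscar: opens ∋ x are {november, oscar}, {lima, november, oscar}, {mike, november, oscar}, {lima, mike, november, oscar}; each meets A ∖ {oscar}, so x IS a limit point.
Collecting: A' = {lima, mike, oscar}.


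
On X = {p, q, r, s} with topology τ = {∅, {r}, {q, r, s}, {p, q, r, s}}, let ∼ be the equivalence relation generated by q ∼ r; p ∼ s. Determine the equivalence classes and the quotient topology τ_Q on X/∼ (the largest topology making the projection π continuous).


X/∼ = {[p=s], [q=r]}; |τ_Q| = 2.

Equivalence classes: [p=s], [q=r].
Quotient map π: X → X/∼ sends p ↦ [p=s], q ↦ [q=r], r ↦ [q=r], s ↦ [p=s].
For each subset V ⊆ X/∼, compute π^{-1}(V) ⊆ X and check whether π^{-1}(V) ∈ τ. V is open in τ_Q iff π^{-1}(V) ∈ τ.
  V = {}: π^{-1}(V) = ∅ ∈ τ ✓.
  V = {[p=s]}: π^{-1}(V) = {p, s} ∉ τ ✗.
  V = {[q=r]}: π^{-1}(V) = {q, r} ∉ τ ✗.
  V = {[p=s], [q=r]}: π^{-1}(V) = {p, q, r, s} ∈ τ ✓.
Open sets in the quotient: τ_Q = {{}, {[p=s], [q=r]}} (2 elements).


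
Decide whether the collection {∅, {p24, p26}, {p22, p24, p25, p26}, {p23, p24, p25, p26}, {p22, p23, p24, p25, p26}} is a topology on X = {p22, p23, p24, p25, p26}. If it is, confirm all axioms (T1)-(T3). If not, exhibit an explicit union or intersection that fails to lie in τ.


τ is NOT a topology on X.

Axiom (T1): ∅ ∈ τ? Yes; X ∈ τ? Yes.
Axiom (T2/T3): check pairwise unions and intersections of members of τ.
Counterexample for (T3): {p22, p24, p25, p26} ∩ {p23, p24, p25, p26} = {p24, p25, p26} ∉ τ. Therefore τ is NOT a topology.


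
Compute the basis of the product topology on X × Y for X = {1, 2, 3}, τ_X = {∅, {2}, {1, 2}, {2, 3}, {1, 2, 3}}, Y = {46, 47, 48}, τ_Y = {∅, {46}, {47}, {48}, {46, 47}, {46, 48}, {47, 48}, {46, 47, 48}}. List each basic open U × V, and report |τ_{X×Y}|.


Basis B = {∅ × ∅, {2} × {46}, {2} × {47}, {2} × {48}, {1, 2} × {46}, {1, 2} × {47}, {1, 2} × {48}, {2} × {46, 47}, {2} × {46, 48}, {2, 3} × {46}, {2} × {47, 48}, {2, 3} × {47}, {2, 3} × {48}, {1, 2, 3} × {46}, {1, 2, 3} × {47}, {1, 2, 3} × {48}, {2} × {46, 47, 48}, {1, 2} × {46, 47}, {1, 2} × {46, 48}, {1, 2} × {47, 48}, {2, 3} × {46, 47}, {2, 3} × {46, 48}, {2, 3} × {47, 48}, {1, 2} × {46, 47, 48}, {1, 2, 3} × {46, 47}, {1, 2, 3} × {46, 48}, {1, 2, 3} × {47, 48}, {2, 3} × {46, 47, 48}, {1, 2, 3} × {46, 47, 48}}; |τ_{X×Y}| = 125.

Enumerate products U × V with U ∈ τ_X, V ∈ τ_Y (deduplicated):
  ∅ × ∅ = {} (∅)
  {2} × {46} = {(2,46)}
  {2} × {47} = {(2,47)}
  {2} × {48} = {(2,48)}
  {1, 2} × {46} = {(1,46), (2,46)}
  {1, 2} × {47} = {(1,47), (2,47)}
  {1, 2} × {48} = {(1,48), (2,48)}
  {2} × {46, 47} = {(2,46), (2,47)}
  {2} × {46, 48} = {(2,46), (2,48)}
  {2, 3} × {46} = {(2,46), (3,46)}
  {2} × {47, 48} = {(2,47), (2,48)}
  {2, 3} × {47} = {(2,47), (3,47)}
  {2, 3} × {48} = {(2,48), (3,48)}
  {1, 2, 3} × {46} = {(1,46), (2,46), (3,46)}
  {1, 2, 3} × {47} = {(1,47), (2,47), (3,47)}
  {1, 2, 3} × {48} = {(1,48), (2,48), (3,48)}
  {2} × {46, 47, 48} = {(2,46), (2,47), (2,48)}
  {1, 2} × {46, 47} = {(1,46), (1,47), (2,46), (2,47)}
  {1, 2} × {46, 48} = {(1,46), (1,48), (2,46), (2,48)}
  {1, 2} × {47, 48} = {(1,47), (1,48), (2,47), (2,48)}
  {2, 3} × {46, 47} = {(2,46), (2,47), (3,46), (3,47)}
  {2, 3} × {46, 48} = {(2,46), (2,48), (3,46), (3,48)}
  {2, 3} × {47, 48} = {(2,47), (2,48), (3,47), (3,48)}
  {1, 2} × {46, 47, 48} = {(1,46), (1,47), (1,48), (2,46), (2,47), (2,48)}
  {1, 2, 3} × {46, 47} = {(1,46), (1,47), (2,46), (2,47), (3,46), (3,47)}
  {1, 2, 3} × {46, 48} = {(1,46), (1,48), (2,46), (2,48), (3,46), (3,48)}
  {1, 2, 3} × {47, 48} = {(1,47), (1,48), (2,47), (2,48), (3,47), (3,48)}
  {2, 3} × {46, 47, 48} = {(2,46), (2,47), (2,48), (3,46), (3,47), (3,48)}
  {1, 2, 3} × {46, 47, 48} = {(1,46), (1,47), (1,48), (2,46), (2,47), (2,48), (3,46), (3,47), (3,48)}
These 29 distinct sets form the basis B.
Close under arbitrary unions to get τ_{X×Y}; counting gives |τ_{X×Y}| = 125.


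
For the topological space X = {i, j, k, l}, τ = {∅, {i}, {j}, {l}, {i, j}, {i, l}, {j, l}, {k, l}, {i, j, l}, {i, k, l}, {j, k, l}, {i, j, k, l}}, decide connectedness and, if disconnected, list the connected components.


(X, τ) is disconnected; components = [{i}, {j}, {k, l}].

Find clopen sets (U ∈ τ with X ∖ U ∈ τ):
  U = ∅, X ∖ U = {i, j, k, l} — both open, so U is clopen.
  U = {i}, X ∖ U = {j, k, l} — both open, so U is clopen.
  U = {j}, X ∖ U = {i, k, l} — both open, so U is clopen.
  U = {i, j}, X ∖ U = {k, l} — both open, so U is clopen.
  U = {k, l}, X ∖ U = {i, j} — both open, so U is clopen.
  U = {i, k, l}, X ∖ U = {j} — both open, so U is clopen.
  U = {j, k, l}, X ∖ U = {i} — both open, so U is clopen.
  U = {i, j, k, l}, X ∖ U = ∅ — both open, so U is clopen.
Nontrivial clopen(s) exist: e.g. {i, j}. So (X, τ) is disconnected.
Compute connected components by grouping points that agree on all clopens:
  component: {i}
  component: {j}
  component: {k, l}


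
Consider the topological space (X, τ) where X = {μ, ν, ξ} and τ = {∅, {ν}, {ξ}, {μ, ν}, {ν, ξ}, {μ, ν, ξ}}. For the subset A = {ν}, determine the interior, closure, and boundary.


int(A) = {ν}, cl(A) = {μ, ν}, ∂A = {μ}.

Closed sets in (X, τ) are complements of opens:
  closed(X, τ) = {∅, {μ}, {ξ}, {μ, ν}, {μ, ξ}, {μ, ν, ξ}}.
int(A) = ⋃ {U ∈ τ : U ⊆ A}. Opens contained in A: ∅, {ν}.
Taking the union of these: int(A) = {ν}.
cl(A) = ⋂ {C closed : A ⊆ C}. Closed sets containing A: {μ, ν}, {μ, ν, ξ}.
Intersecting these: cl(A) = {μ, ν}.
∂A = cl(A) ∖ int(A) = {μ, ν} ∖ {ν} = {μ}.


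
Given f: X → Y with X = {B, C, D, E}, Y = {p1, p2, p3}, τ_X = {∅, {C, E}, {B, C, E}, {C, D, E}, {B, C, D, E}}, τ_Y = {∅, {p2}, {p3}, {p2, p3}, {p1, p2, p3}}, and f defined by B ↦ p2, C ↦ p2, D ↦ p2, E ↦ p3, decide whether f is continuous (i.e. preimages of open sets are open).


f is NOT continuous.

Compute f^{-1}(U) for each U ∈ τ_Y:
  U = ∅: f^{-1}(U) = ∅ ∈ τ_X ✓.
  U = {p2}: f^{-1}(U) = {B, C, D} ∉ τ_X ✗.
  U = {p3}: f^{-1}(U) = {E} ∉ τ_X ✗.
  U = {p2, p3}: f^{-1}(U) = {B, C, D, E} ∈ τ_X ✓.
  U = {p1, p2, p3}: f^{-1}(U) = {B, C, D, E} ∈ τ_X ✓.
Found U = {p2} with f^{-1}(U) = {B, C, D} not in τ_X. Therefore f is NOT continuous.


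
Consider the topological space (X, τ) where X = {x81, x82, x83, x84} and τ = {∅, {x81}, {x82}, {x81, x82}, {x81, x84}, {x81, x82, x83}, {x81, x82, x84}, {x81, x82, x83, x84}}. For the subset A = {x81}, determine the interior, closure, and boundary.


int(A) = {x81}, cl(A) = {x81, x83, x84}, ∂A = {x83, x84}.

Closed sets in (X, τ) are complements of opens:
  closed(X, τ) = {∅, {x83}, {x84}, {x82, x83}, {x83, x84}, {x81, x83, x84}, {x82, x83, x84}, {x81, x82, x83, x84}}.
int(A) = ⋃ {U ∈ τ : U ⊆ A}. Opens contained in A: ∅, {x81}.
Taking the union of these: int(A) = {x81}.
cl(A) = ⋂ {C closed : A ⊆ C}. Closed sets containing A: {x81, x83, x84}, {x81, x82, x83, x84}.
Intersecting these: cl(A) = {x81, x83, x84}.
∂A = cl(A) ∖ int(A) = {x81, x83, x84} ∖ {x81} = {x83, x84}.


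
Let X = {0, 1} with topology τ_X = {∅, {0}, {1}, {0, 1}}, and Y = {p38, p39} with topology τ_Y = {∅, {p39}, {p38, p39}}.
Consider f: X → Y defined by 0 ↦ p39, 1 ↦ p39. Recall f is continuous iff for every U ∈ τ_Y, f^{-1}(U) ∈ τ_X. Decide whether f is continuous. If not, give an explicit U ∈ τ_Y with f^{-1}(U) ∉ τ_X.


f IS continuous.

Compute f^{-1}(U) for each U ∈ τ_Y:
  U = ∅: f^{-1}(U) = ∅ ∈ τ_X ✓.
  U = {p39}: f^{-1}(U) = {0, 1} ∈ τ_X ✓.
  U = {p38, p39}: f^{-1}(U) = {0, 1} ∈ τ_X ✓.
Every preimage lies in τ_X, so f IS continuous.


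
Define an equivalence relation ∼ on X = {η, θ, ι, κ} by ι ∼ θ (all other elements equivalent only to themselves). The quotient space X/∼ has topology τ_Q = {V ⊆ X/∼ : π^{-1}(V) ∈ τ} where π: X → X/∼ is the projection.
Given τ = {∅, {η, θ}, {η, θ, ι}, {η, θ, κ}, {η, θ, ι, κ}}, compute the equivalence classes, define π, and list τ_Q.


X/∼ = {[η], [θ=ι], [κ]}; |τ_Q| = 3.

Equivalence classes: [η], [θ=ι], [κ].
Quotient map π: X → X/∼ sends η ↦ [η], θ ↦ [θ=ι], ι ↦ [θ=ι], κ ↦ [κ].
For each subset V ⊆ X/∼, compute π^{-1}(V) ⊆ X and check whether π^{-1}(V) ∈ τ. V is open in τ_Q iff π^{-1}(V) ∈ τ.
  V = {}: π^{-1}(V) = ∅ ∈ τ ✓.
  V = {[η]}: π^{-1}(V) = {η} ∉ τ ✗.
  V = {[θ=ι]}: π^{-1}(V) = {θ, ι} ∉ τ ✗.
  V = {[η], [θ=ι]}: π^{-1}(V) = {η, θ, ι} ∈ τ ✓.
  V = {[κ]}: π^{-1}(V) = {κ} ∉ τ ✗.
  V = {[η], [κ]}: π^{-1}(V) = {η, κ} ∉ τ ✗.
  V = {[θ=ι], [κ]}: π^{-1}(V) = {θ, ι, κ} ∉ τ ✗.
  V = {[η], [θ=ι], [κ]}: π^{-1}(V) = {η, θ, ι, κ} ∈ τ ✓.
Open sets in the quotient: τ_Q = {{}, {[η], [θ=ι]}, {[η], [θ=ι], [κ]}} (3 elements).


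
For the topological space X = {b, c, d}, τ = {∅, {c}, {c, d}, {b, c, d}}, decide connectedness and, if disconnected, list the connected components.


(X, τ) is connected.

Find clopen sets (U ∈ τ with X ∖ U ∈ τ):
  U = ∅, X ∖ U = {b, c, d} — both open, so U is clopen.
  U = {b, c, d}, X ∖ U = ∅ — both open, so U is clopen.
Only trivial clopens (∅ and X) exist, so (X, τ) is connected.
Compute connected components by grouping points that agree on all clopens:
  component: {b, c, d}


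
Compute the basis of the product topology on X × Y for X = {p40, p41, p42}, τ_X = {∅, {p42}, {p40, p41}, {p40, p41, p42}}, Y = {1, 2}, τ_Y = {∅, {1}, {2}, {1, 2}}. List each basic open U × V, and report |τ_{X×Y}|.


Basis B = {∅ × ∅, {p42} × {1}, {p42} × {2}, {p40, p41} × {1}, {p40, p41} × {2}, {p42} × {1, 2}, {p40, p41, p42} × {1}, {p40, p41, p42} × {2}, {p40, p41} × {1, 2}, {p40, p41, p42} × {1, 2}}; |τ_{X×Y}| = 16.

Enumerate products U × V with U ∈ τ_X, V ∈ τ_Y (deduplicated):
  ∅ × ∅ = {} (∅)
  {p42} × {1} = {(p42,1)}
  {p42} × {2} = {(p42,2)}
  {p40, p41} × {1} = {(p40,1), (p41,1)}
  {p40, p41} × {2} = {(p40,2), (p41,2)}
  {p42} × {1, 2} = {(p42,1), (p42,2)}
  {p40, p41, p42} × {1} = {(p40,1), (p41,1), (p42,1)}
  {p40, p41, p42} × {2} = {(p40,2), (p41,2), (p42,2)}
  {p40, p41} × {1, 2} = {(p40,1), (p40,2), (p41,1), (p41,2)}
  {p40, p41, p42} × {1, 2} = {(p40,1), (p40,2), (p41,1), (p41,2), (p42,1), (p42,2)}
These 10 distinct sets form the basis B.
Close under arbitrary unions to get τ_{X×Y}; counting gives |τ_{X×Y}| = 16.


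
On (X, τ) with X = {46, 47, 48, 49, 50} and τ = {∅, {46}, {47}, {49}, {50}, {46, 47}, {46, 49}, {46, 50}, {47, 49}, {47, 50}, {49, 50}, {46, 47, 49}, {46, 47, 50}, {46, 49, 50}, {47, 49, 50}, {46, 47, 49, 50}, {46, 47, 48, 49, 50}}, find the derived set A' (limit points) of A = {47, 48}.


A' = {48}

For each x ∈ X, list the open sets U ∈ τ with x ∈ U, then check whether U ∩ (A ∖ {x}) ≠ ∅ for every such U.
  x = 46: open {46} ∋ x has {46} ∩ (A ∖ {46}) = ∅, so x is NOT a limit point.
  x = 47: open {47} ∋ x has {47} ∩ (A ∖ {47}) = ∅, so x is NOT a limit point.
  x = 48: opens ∋ x are {46, 47, 48, 49, 50}; each meets A ∖ {48}, so x IS a limit point.
  x = 49: open {49} ∋ x has {49} ∩ (A ∖ {49}) = ∅, so x is NOT a limit point.
  x = 50: open {50} ∋ x has {50} ∩ (A ∖ {50}) = ∅, so x is NOT a limit point.
Collecting: A' = {48}.


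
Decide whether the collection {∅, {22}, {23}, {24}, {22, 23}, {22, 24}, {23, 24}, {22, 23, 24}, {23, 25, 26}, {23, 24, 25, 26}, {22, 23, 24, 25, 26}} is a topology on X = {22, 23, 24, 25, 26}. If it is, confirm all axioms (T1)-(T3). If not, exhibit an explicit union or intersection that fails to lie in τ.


τ is NOT a topology on X.

Axiom (T1): ∅ ∈ τ? Yes; X ∈ τ? Yes.
Axiom (T2/T3): check pairwise unions and intersections of members of τ.
Counterexample for (T2): {22} ∪ {23, 25, 26} = {22, 23, 25, 26} ∉ τ. Therefore τ is NOT a topology.


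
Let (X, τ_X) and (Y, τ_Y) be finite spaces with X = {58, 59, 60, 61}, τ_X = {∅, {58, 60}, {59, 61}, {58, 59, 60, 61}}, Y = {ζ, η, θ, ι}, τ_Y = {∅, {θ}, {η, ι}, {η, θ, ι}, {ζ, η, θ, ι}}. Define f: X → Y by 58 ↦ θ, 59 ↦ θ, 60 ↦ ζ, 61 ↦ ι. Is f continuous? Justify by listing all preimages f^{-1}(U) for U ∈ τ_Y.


f is NOT continuous.

Compute f^{-1}(U) for each U ∈ τ_Y:
  U = ∅: f^{-1}(U) = ∅ ∈ τ_X ✓.
  U = {θ}: f^{-1}(U) = {58, 59} ∉ τ_X ✗.
  U = {η, ι}: f^{-1}(U) = {61} ∉ τ_X ✗.
  U = {η, θ, ι}: f^{-1}(U) = {58, 59, 61} ∉ τ_X ✗.
  U = {ζ, η, θ, ι}: f^{-1}(U) = {58, 59, 60, 61} ∈ τ_X ✓.
Found U = {θ} with f^{-1}(U) = {58, 59} not in τ_X. Therefore f is NOT continuous.


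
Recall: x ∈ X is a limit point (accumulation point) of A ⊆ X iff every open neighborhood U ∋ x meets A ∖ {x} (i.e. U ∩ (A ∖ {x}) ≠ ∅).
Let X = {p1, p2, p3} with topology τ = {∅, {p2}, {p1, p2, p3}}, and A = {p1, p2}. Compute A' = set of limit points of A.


A' = {p1, p3}

For each x ∈ X, list the open sets U ∈ τ with x ∈ U, then check whether U ∩ (A ∖ {x}) ≠ ∅ for every such U.
  x = p1: opens ∋ x are {p1, p2, p3}; each meets A ∖ {p1}, so x IS a limit point.
  x = p2: open {p2} ∋ x has {p2} ∩ (A ∖ {p2}) = ∅, so x is NOT a limit point.
  x = p3: opens ∋ x are {p1, p2, p3}; each meets A ∖ {p3}, so x IS a limit point.
Collecting: A' = {p1, p3}.


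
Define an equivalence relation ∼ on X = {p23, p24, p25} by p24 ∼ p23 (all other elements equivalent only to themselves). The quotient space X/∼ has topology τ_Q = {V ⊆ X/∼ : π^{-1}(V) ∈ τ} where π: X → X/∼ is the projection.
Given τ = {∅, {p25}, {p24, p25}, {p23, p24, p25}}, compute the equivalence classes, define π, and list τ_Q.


X/∼ = {[p23=p24], [p25]}; |τ_Q| = 3.

Equivalence classes: [p23=p24], [p25].
Quotient map π: X → X/∼ sends p23 ↦ [p23=p24], p24 ↦ [p23=p24], p25 ↦ [p25].
For each subset V ⊆ X/∼, compute π^{-1}(V) ⊆ X and check whether π^{-1}(V) ∈ τ. V is open in τ_Q iff π^{-1}(V) ∈ τ.
  V = {}: π^{-1}(V) = ∅ ∈ τ ✓.
  V = {[p23=p24]}: π^{-1}(V) = {p23, p24} ∉ τ ✗.
  V = {[p25]}: π^{-1}(V) = {p25} ∈ τ ✓.
  V = {[p23=p24], [p25]}: π^{-1}(V) = {p23, p24, p25} ∈ τ ✓.
Open sets in the quotient: τ_Q = {{}, {[p25]}, {[p23=p24], [p25]}} (3 elements).


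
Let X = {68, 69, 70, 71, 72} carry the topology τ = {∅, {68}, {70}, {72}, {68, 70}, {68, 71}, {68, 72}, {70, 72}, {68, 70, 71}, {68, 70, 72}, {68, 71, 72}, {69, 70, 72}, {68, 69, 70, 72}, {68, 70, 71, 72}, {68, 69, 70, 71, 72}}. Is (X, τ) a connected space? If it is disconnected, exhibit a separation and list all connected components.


(X, τ) is disconnected; components = [{68, 71}, {69, 70, 72}].

Find clopen sets (U ∈ τ with X ∖ U ∈ τ):
  U = ∅, X ∖ U = {68, 69, 70, 71, 72} — both open, so U is clopen.
  U = {68, 71}, X ∖ U = {69, 70, 72} — both open, so U is clopen.
  U = {69, 70, 72}, X ∖ U = {68, 71} — both open, so U is clopen.
  U = {68, 69, 70, 71, 72}, X ∖ U = ∅ — both open, so U is clopen.
Nontrivial clopen(s) exist: e.g. {69, 70, 72}. So (X, τ) is disconnected.
Compute connected components by grouping points that agree on all clopens:
  component: {68, 71}
  component: {69, 70, 72}


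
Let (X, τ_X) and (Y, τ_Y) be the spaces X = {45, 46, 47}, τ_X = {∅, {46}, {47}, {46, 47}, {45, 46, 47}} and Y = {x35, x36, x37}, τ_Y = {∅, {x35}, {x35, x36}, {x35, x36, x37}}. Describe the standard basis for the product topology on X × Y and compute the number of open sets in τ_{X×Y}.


Basis B = {∅ × ∅, {46} × {x35}, {47} × {x35}, {46} × {x35, x36}, {46, 47} × {x35}, {47} × {x35, x36}, {45, 46, 47} × {x35}, {46} × {x35, x36, x37}, {47} × {x35, x36, x37}, {46, 47} × {x35, x36}, {45, 46, 47} × {x35, x36}, {46, 47} × {x35, x36, x37}, {45, 46, 47} × {x35, x36, x37}}; |τ_{X×Y}| = 30.

Enumerate products U × V with U ∈ τ_X, V ∈ τ_Y (deduplicated):
  ∅ × ∅ = {} (∅)
  {46} × {x35} = {(46,x35)}
  {47} × {x35} = {(47,x35)}
  {46} × {x35, x36} = {(46,x35), (46,x36)}
  {46, 47} × {x35} = {(46,x35), (47,x35)}
  {47} × {x35, x36} = {(47,x35), (47,x36)}
  {45, 46, 47} × {x35} = {(45,x35), (46,x35), (47,x35)}
  {46} × {x35, x36, x37} = {(46,x35), (46,x36), (46,x37)}
  {47} × {x35, x36, x37} = {(47,x35), (47,x36), (47,x37)}
  {46, 47} × {x35, x36} = {(46,x35), (46,x36), (47,x35), (47,x36)}
  {45, 46, 47} × {x35, x36} = {(45,x35), (45,x36), (46,x35), (46,x36), (47,x35), (47,x36)}
  {46, 47} × {x35, x36, x37} = {(46,x35), (46,x36), (46,x37), (47,x35), (47,x36), (47,x37)}
  {45, 46, 47} × {x35, x36, x37} = {(45,x35), (45,x36), (45,x37), (46,x35), (46,x36), (46,x37), (47,x35), (47,x36), (47,x37)}
These 13 distinct sets form the basis B.
Close under arbitrary unions to get τ_{X×Y}; counting gives |τ_{X×Y}| = 30.


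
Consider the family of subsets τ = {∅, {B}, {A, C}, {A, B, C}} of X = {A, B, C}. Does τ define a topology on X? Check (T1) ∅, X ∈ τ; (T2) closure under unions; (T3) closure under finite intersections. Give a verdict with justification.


τ IS a topology on X.

Axiom (T1): ∅ ∈ τ? Yes; X ∈ τ? Yes.
Axiom (T2/T3): check pairwise unions and intersections of members of τ.
All pairwise intersections and unions checked — each lies in τ. Therefore τ satisfies (T1), (T2), (T3): it IS a topology on X.


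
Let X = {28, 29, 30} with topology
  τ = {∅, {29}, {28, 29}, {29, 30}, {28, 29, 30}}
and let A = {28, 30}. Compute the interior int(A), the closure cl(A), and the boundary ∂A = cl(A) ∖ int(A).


int(A) = ∅, cl(A) = {28, 30}, ∂A = {28, 30}.

Closed sets in (X, τ) are complements of opens:
  closed(X, τ) = {∅, {28}, {30}, {28, 30}, {28, 29, 30}}.
int(A) = ⋃ {U ∈ τ : U ⊆ A}. Opens contained in A: ∅.
Taking the union of these: int(A) = ∅.
cl(A) = ⋂ {C closed : A ⊆ C}. Closed sets containing A: {28, 30}, {28, 29, 30}.
Intersecting these: cl(A) = {28, 30}.
∂A = cl(A) ∖ int(A) = {28, 30} ∖ ∅ = {28, 30}.


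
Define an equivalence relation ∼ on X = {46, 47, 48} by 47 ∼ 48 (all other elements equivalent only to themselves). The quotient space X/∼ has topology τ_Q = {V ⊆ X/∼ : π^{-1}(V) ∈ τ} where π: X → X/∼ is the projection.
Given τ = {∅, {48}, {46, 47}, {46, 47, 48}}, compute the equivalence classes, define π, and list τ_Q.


X/∼ = {[46], [47=48]}; |τ_Q| = 2.

Equivalence classes: [46], [47=48].
Quotient map π: X → X/∼ sends 46 ↦ [46], 47 ↦ [47=48], 48 ↦ [47=48].
For each subset V ⊆ X/∼, compute π^{-1}(V) ⊆ X and check whether π^{-1}(V) ∈ τ. V is open in τ_Q iff π^{-1}(V) ∈ τ.
  V = {}: π^{-1}(V) = ∅ ∈ τ ✓.
  V = {[46]}: π^{-1}(V) = {46} ∉ τ ✗.
  V = {[47=48]}: π^{-1}(V) = {47, 48} ∉ τ ✗.
  V = {[46], [47=48]}: π^{-1}(V) = {46, 47, 48} ∈ τ ✓.
Open sets in the quotient: τ_Q = {{}, {[46], [47=48]}} (2 elements).


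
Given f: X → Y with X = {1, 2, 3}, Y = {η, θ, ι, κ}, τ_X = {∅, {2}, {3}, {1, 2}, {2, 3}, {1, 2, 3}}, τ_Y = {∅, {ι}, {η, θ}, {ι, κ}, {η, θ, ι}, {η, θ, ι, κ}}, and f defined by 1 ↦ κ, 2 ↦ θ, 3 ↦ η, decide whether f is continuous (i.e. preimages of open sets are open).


f is NOT continuous.

Compute f^{-1}(U) for each U ∈ τ_Y:
  U = ∅: f^{-1}(U) = ∅ ∈ τ_X ✓.
  U = {ι}: f^{-1}(U) = ∅ ∈ τ_X ✓.
  U = {η, θ}: f^{-1}(U) = {2, 3} ∈ τ_X ✓.
  U = {ι, κ}: f^{-1}(U) = {1} ∉ τ_X ✗.
  U = {η, θ, ι}: f^{-1}(U) = {2, 3} ∈ τ_X ✓.
  U = {η, θ, ι, κ}: f^{-1}(U) = {1, 2, 3} ∈ τ_X ✓.
Found U = {ι, κ} with f^{-1}(U) = {1} not in τ_X. Therefore f is NOT continuous.


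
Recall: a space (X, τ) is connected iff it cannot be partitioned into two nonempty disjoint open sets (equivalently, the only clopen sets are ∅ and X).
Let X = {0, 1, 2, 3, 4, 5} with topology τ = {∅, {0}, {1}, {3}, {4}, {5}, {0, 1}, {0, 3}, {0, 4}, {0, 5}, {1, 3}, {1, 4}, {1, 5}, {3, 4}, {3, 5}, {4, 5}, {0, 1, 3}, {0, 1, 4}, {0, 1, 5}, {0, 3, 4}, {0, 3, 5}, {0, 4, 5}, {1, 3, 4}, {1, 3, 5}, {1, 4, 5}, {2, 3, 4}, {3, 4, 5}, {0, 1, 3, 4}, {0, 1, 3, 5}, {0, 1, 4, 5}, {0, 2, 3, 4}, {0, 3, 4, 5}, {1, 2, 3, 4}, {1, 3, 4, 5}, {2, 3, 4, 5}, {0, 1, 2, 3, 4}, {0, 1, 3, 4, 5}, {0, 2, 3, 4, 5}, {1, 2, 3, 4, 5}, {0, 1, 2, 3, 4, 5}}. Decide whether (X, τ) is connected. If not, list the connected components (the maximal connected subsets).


(X, τ) is disconnected; components = [{0}, {1}, {5}, {2, 3, 4}].

Find clopen sets (U ∈ τ with X ∖ U ∈ τ):
  U = ∅, X ∖ U = {0, 1, 2, 3, 4, 5} — both open, so U is clopen.
  U = {0}, X ∖ U = {1, 2, 3, 4, 5} — both open, so U is clopen.
  U = {1}, X ∖ U = {0, 2, 3, 4, 5} — both open, so U is clopen.
  U = {5}, X ∖ U = {0, 1, 2, 3, 4} — both open, so U is clopen.
  U = {0, 1}, X ∖ U = {2, 3, 4, 5} — both open, so U is clopen.
  U = {0, 5}, X ∖ U = {1, 2, 3, 4} — both open, so U is clopen.
  U = {1, 5}, X ∖ U = {0, 2, 3, 4} — both open, so U is clopen.
  U = {0, 1, 5}, X ∖ U = {2, 3, 4} — both open, so U is clopen.
  U = {2, 3, 4}, X ∖ U = {0, 1, 5} — both open, so U is clopen.
  U = {0, 2, 3, 4}, X ∖ U = {1, 5} — both open, so U is clopen.
  U = {1, 2, 3, 4}, X ∖ U = {0, 5} — both open, so U is clopen.
  U = {2, 3, 4, 5}, X ∖ U = {0, 1} — both open, so U is clopen.
  U = {0, 1, 2, 3, 4}, X ∖ U = {5} — both open, so U is clopen.
  U = {0, 2, 3, 4, 5}, X ∖ U = {1} — both open, so U is clopen.
  U = {1, 2, 3, 4, 5}, X ∖ U = {0} — both open, so U is clopen.
  U = {0, 1, 2, 3, 4, 5}, X ∖ U = ∅ — both open, so U is clopen.
Nontrivial clopen(s) exist: e.g. {2, 3, 4}. So (X, τ) is disconnected.
Compute connected components by grouping points that agree on all clopens:
  component: {0}
  component: {1}
  component: {5}
  component: {2, 3, 4}


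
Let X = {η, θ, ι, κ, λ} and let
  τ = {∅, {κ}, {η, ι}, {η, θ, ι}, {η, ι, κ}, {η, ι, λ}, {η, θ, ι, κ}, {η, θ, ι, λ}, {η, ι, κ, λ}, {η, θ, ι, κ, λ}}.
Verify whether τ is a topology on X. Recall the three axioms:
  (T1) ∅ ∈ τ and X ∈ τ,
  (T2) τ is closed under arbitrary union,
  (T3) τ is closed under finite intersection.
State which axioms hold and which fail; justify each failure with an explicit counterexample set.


τ IS a topology on X.

Axiom (T1): ∅ ∈ τ? Yes; X ∈ τ? Yes.
Axiom (T2/T3): check pairwise unions and intersections of members of τ.
All pairwise intersections and unions checked — each lies in τ. Therefore τ satisfies (T1), (T2), (T3): it IS a topology on X.


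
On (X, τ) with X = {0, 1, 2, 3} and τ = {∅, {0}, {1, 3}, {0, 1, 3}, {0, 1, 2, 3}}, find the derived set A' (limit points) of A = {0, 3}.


A' = {1, 2}

For each x ∈ X, list the open sets U ∈ τ with x ∈ U, then check whether U ∩ (A ∖ {x}) ≠ ∅ for every such U.
  x = 0: open {0} ∋ x has {0} ∩ (A ∖ {0}) = ∅, so x is NOT a limit point.
  x = 1: opens ∋ x are {1, 3}, {0, 1, 3}, {0, 1, 2, 3}; each meets A ∖ {1}, so x IS a limit point.
  x = 2: opens ∋ x are {0, 1, 2, 3}; each meets A ∖ {2}, so x IS a limit point.
  x = 3: open {1, 3} ∋ x has {1, 3} ∩ (A ∖ {3}) = ∅, so x is NOT a limit point.
Collecting: A' = {1, 2}.


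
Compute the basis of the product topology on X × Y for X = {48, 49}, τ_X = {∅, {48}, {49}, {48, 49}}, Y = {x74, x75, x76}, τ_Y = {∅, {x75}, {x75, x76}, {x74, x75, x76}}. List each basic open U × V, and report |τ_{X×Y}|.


Basis B = {∅ × ∅, {48} × {x75}, {49} × {x75}, {48} × {x75, x76}, {48, 49} × {x75}, {49} × {x75, x76}, {48} × {x74, x75, x76}, {49} × {x74, x75, x76}, {48, 49} × {x75, x76}, {48, 49} × {x74, x75, x76}}; |τ_{X×Y}| = 16.

Enumerate products U × V with U ∈ τ_X, V ∈ τ_Y (deduplicated):
  ∅ × ∅ = {} (∅)
  {48} × {x75} = {(48,x75)}
  {49} × {x75} = {(49,x75)}
  {48} × {x75, x76} = {(48,x75), (48,x76)}
  {48, 49} × {x75} = {(48,x75), (49,x75)}
  {49} × {x75, x76} = {(49,x75), (49,x76)}
  {48} × {x74, x75, x76} = {(48,x74), (48,x75), (48,x76)}
  {49} × {x74, x75, x76} = {(49,x74), (49,x75), (49,x76)}
  {48, 49} × {x75, x76} = {(48,x75), (48,x76), (49,x75), (49,x76)}
  {48, 49} × {x74, x75, x76} = {(48,x74), (48,x75), (48,x76), (49,x74), (49,x75), (49,x76)}
These 10 distinct sets form the basis B.
Close under arbitrary unions to get τ_{X×Y}; counting gives |τ_{X×Y}| = 16.


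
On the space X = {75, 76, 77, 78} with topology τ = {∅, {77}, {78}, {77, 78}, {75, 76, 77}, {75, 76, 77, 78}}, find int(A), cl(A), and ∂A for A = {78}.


int(A) = {78}, cl(A) = {78}, ∂A = ∅.

Closed sets in (X, τ) are complements of opens:
  closed(X, τ) = {∅, {78}, {75, 76}, {75, 76, 77}, {75, 76, 78}, {75, 76, 77, 78}}.
int(A) = ⋃ {U ∈ τ : U ⊆ A}. Opens contained in A: ∅, {78}.
Taking the union of these: int(A) = {78}.
cl(A) = ⋂ {C closed : A ⊆ C}. Closed sets containing A: {78}, {75, 76, 78}, {75, 76, 77, 78}.
Intersecting these: cl(A) = {78}.
∂A = cl(A) ∖ int(A) = {78} ∖ {78} = ∅.


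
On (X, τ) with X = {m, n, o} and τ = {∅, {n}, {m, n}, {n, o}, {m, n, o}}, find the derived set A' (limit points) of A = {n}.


A' = {m, o}

For each x ∈ X, list the open sets U ∈ τ with x ∈ U, then check whether U ∩ (A ∖ {x}) ≠ ∅ for every such U.
  x = m: opens ∋ x are {m, n}, {m, n, o}; each meets A ∖ {m}, so x IS a limit point.
  x = n: open {n} ∋ x has {n} ∩ (A ∖ {n}) = ∅, so x is NOT a limit point.
  x = o: opens ∋ x are {n, o}, {m, n, o}; each meets A ∖ {o}, so x IS a limit point.
Collecting: A' = {m, o}.


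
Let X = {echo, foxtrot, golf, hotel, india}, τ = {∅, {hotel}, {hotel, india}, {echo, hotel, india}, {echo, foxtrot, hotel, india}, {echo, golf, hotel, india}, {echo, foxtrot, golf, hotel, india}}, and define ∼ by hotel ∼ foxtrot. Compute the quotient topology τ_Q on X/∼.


X/∼ = {[echo], [foxtrot=hotel], [golf], [india]}; |τ_Q| = 3.

Equivalence classes: [echo], [foxtrot=hotel], [golf], [india].
Quotient map π: X → X/∼ sends echo ↦ [echo], foxtrot ↦ [foxtrot=hotel], golf ↦ [golf], hotel ↦ [foxtrot=hotel], india ↦ [india].
For each subset V ⊆ X/∼, compute π^{-1}(V) ⊆ X and check whether π^{-1}(V) ∈ τ. V is open in τ_Q iff π^{-1}(V) ∈ τ.
  V = {}: π^{-1}(V) = ∅ ∈ τ ✓.
  V = {[echo]}: π^{-1}(V) = {echo} ∉ τ ✗.
  V = {[foxtrot=hotel]}: π^{-1}(V) = {foxtrot, hotel} ∉ τ ✗.
  V = {[echo], [foxtrot=hotel]}: π^{-1}(V) = {echo, foxtrot, hotel} ∉ τ ✗.
  V = {[golf]}: π^{-1}(V) = {golf} ∉ τ ✗.
  V = {[echo], [golf]}: π^{-1}(V) = {echo, golf} ∉ τ ✗.
  V = {[foxtrot=hotel], [golf]}: π^{-1}(V) = {foxtrot, golf, hotel} ∉ τ ✗.
  V = {[echo], [foxtrot=hotel], [golf]}: π^{-1}(V) = {echo, foxtrot, golf, hotel} ∉ τ ✗.
  V = {[india]}: π^{-1}(V) = {india} ∉ τ ✗.
  V = {[echo], [india]}: π^{-1}(V) = {echo, india} ∉ τ ✗.
  V = {[foxtrot=hotel], [india]}: π^{-1}(V) = {foxtrot, hotel, india} ∉ τ ✗.
  V = {[echo], [foxtrot=hotel], [india]}: π^{-1}(V) = {echo, foxtrot, hotel, india} ∈ τ ✓.
  V = {[golf], [india]}: π^{-1}(V) = {golf, india} ∉ τ ✗.
  V = {[echo], [golf], [india]}: π^{-1}(V) = {echo, golf, india} ∉ τ ✗.
  V = {[foxtrot=hotel], [golf], [india]}: π^{-1}(V) = {foxtrot, golf, hotel, india} ∉ τ ✗.
  V = {[echo], [foxtrot=hotel], [golf], [india]}: π^{-1}(V) = {echo, foxtrot, golf, hotel, india} ∈ τ ✓.
Open sets in the quotient: τ_Q = {{}, {[echo], [foxtrot=hotel], [india]}, {[echo], [foxtrot=hotel], [golf], [india]}} (3 elements).
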